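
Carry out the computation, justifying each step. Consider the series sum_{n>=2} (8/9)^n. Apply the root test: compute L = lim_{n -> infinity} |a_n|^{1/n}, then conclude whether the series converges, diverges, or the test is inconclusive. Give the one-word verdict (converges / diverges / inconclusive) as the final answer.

Let a_n denote the general term. Form |a_n|^(1/n) and simplify:
|a_n|^(1/n) = 8/9
Take the limit as n -> infinity: L = 8/9.
Since L = 8/9 < 1, the root test implies convergence.

converges


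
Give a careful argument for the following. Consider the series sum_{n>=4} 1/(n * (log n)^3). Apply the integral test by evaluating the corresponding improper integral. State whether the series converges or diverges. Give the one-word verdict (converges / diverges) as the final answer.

Let f(x) = 1/(x*log(x)^3). Then f is positive, continuous, and decreasing on [4, infinity), so the integral test applies.
Compute the improper integral int_{4}^infinity f(x) dx:
  antiderivative F(x) = -1/(2*log(x)^2).
  F(x) -> 0 as x -> infinity.  int = 0 - F(4) = 1/(2*log(4)^2) < infinity. By the integral test, the series converges.

converges


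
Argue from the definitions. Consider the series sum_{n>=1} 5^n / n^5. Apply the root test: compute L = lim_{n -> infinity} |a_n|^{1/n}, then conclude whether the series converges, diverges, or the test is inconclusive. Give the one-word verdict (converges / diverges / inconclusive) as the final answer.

Let a_n denote the general term. Form |a_n|^(1/n) and simplify:
|a_n|^(1/n) = 5/n^(5/n)
Take the limit as n -> infinity: L = 5.
Since L = 5 > 1, the root test implies divergence.

diverges


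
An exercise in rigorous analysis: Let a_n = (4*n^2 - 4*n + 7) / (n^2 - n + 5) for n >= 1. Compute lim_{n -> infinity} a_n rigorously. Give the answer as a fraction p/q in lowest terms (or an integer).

Divide numerator and denominator by n^2, the highest power:
numerator / n^2 = 4 - 4/n + 7/n^2
denominator / n^2 = 1 - 1/n + 5/n^2
As n -> infinity, all terms of the form c/n^k (k >= 1) tend to 0.
So numerator / n^2 -> 4 and denominator / n^2 -> 1.
Therefore lim a_n = 4.

4


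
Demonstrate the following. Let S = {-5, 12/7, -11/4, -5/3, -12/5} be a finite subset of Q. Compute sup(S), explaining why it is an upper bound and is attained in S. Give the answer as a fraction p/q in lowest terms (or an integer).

S is finite, so sup(S) = max(S).
Sorted decreasing:
12/7, -5/3, -12/5, -11/4, -5
The extremum is 12/7.
For every x in S, x <= 12/7. And 12/7 is in S, so it is attained.
Therefore sup(S) = 12/7.

12/7


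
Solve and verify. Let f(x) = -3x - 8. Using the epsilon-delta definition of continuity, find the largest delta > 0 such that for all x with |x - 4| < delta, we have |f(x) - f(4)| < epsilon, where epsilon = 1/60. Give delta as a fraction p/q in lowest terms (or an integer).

We compute f(4) = -3*(4) - 8 = -20.
|f(x) - f(4)| = |-3x - 8 - (-20)| = |-3(x - 4)| = 3|x - 4|.
We need 3|x - 4| < 1/60, i.e. |x - 4| < 1/60 / 3 = 1/180.
So any delta <= 1/180 works. Conversely, if delta > 1/180, then x = 4 + 1/180 satisfies |x - 4| = 1/180 < delta but |f(x) - f(4)| = 3 * 1/180 = 1/60, which is not < 1/60; so no larger delta works.
Hence the largest such delta is 1/180.

1/180


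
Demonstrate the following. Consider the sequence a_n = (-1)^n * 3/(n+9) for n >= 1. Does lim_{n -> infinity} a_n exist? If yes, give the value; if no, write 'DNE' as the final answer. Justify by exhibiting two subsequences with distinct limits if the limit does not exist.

Examine the behaviour of a_n along subsequences.
Even-n subsequence a_{2k} = 3/(2k+9) -> 0. Odd-n subsequence a_{2k+1} = -3/(2k+10) -> 0. Both tend to 0, which suggests the limit is 0; verify directly.
|a_n - 0| = 3/(n+9) < 3/n for every n >= 1.
Given epsilon > 0, choose a positive integer N > 3/epsilon. Then for all n >= N, |a_n| < 3/n <= 3/N < epsilon.
So by the definition of the limit, lim a_n exists and equals 0.

0


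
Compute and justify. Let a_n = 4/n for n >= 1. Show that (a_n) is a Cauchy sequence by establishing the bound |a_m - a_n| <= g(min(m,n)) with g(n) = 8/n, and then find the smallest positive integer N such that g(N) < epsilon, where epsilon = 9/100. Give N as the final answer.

For any m, n >= 1, by the triangle inequality:
|a_m - a_n| = |4/m - 4/n| <= 4*1/m + 4*1/n <= 8/min(m,n).
So g(n) = 8/n bounds the Cauchy difference. Since g(n) -> 0, (a_n) is Cauchy.
Now solve g(N) < 9/100: 8/N < 9/100 <=> N > 8 / (9/100) = 800/9.
The smallest integer strictly greater than 800/9 is N = 89.
Check: g(89) = 8/89 = 8/89 < 9/100; g(88) = 1/11 >= 9/100. So N = 89.

89


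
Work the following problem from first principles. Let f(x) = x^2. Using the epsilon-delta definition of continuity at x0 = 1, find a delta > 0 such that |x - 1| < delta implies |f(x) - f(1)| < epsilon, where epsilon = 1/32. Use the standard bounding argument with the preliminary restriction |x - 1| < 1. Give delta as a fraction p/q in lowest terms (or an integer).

Factor: |x^2 - (1)^2| = |x - 1| * |x + 1|.
Impose |x - 1| < 1 first. Then |x + 1| = |(x - 1) + 2*(1)| <= |x - 1| + 2*|1| < 1 + 2 = 3.
So |x^2 - (1)^2| < delta * 3.
We need delta * 3 <= 1/32, i.e. delta <= 1/32/3 = 1/96.
Since 1/96 < 1, this is tighter than 1; take delta = 1/96.
So delta = 1/96 works.

1/96


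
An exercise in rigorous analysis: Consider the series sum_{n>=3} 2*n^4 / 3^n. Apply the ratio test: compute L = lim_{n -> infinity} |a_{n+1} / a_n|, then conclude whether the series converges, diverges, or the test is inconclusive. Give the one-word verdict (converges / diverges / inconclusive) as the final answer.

Let a_n denote the general term. Form the ratio a_{n+1}/a_n and simplify:
a_{n+1}/a_n = (n + 1)^4/(3*n^4)
Take the limit as n -> infinity: L = 1/3.
Since L = 1/3 < 1, the ratio test implies the series converges.

converges


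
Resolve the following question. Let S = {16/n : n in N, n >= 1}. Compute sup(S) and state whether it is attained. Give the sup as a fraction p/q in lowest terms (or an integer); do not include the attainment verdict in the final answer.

Analysis:
- Values: 16, 8, 16/3, 4, ... strictly decreasing.
- The maximum is 16 (n=1); sup = 16 (attained).
- The set is bounded below by 0; 16/n -> 0 so 0 is the greatest lower bound.
- 0 is not in the set, so inf = 0 is not attained.
Conclusion: sup(S) = 16, attained in S.

16


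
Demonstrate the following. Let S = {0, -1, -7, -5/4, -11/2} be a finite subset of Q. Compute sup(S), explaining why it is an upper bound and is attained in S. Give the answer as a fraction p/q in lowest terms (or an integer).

S is finite, so sup(S) = max(S).
Sorted decreasing:
0, -1, -5/4, -11/2, -7
The extremum is 0.
For every x in S, x <= 0. And 0 is in S, so it is attained.
Therefore sup(S) = 0.

0


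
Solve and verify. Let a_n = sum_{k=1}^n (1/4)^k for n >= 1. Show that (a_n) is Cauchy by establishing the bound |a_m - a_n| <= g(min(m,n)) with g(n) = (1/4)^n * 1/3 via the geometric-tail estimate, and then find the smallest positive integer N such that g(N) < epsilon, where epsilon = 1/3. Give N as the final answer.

For m > n >= 1: |a_m - a_n| = sum_{k=n+1}^m (1/4)^k < sum_{k=n+1}^infinity (1/4)^k = (1/4)^(n+1) / (1 - 1/4) = (1/4)^n * (1/4) * (4/3) = (1/4)^n * 1/3.
So g(n) = (1/4)^n / 3. Since g(n) -> 0, (a_n) is Cauchy.
Now solve g(N) < 1/3: (1/4)^N / 3 < 1/3 <=> 4^N > 1 / (3 * 1/3) = 1.
Check powers of 4: 4^0 = 1 <= 1, 4^1 = 4 > 1.
So the smallest such N is 1. Check: g(1) = 1/(3 * 4) = 1/12 < 1/3.

1


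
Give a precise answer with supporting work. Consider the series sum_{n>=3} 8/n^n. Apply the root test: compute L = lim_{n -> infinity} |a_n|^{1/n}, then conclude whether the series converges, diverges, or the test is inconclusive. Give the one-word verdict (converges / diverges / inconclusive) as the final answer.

Let a_n denote the general term. Form |a_n|^(1/n) and simplify:
|a_n|^(1/n) = 2^(3/n)/n
Take the limit as n -> infinity: L = 0.
Since L = 0 < 1, the root test implies convergence.

converges


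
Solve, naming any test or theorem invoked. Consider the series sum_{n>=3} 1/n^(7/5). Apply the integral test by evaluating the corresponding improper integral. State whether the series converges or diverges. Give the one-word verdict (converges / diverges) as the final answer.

Let f(x) = x^(-7/5). Then f is positive, continuous, and decreasing on [3, infinity), so the integral test applies.
Compute the improper integral int_{3}^infinity f(x) dx:
  antiderivative F(x) = -5/(2*x^(2/5)).
  As x -> infinity, F(x) -> 0 (since p = 7/5 > 1).
  So int = F(infinity) - F(3) = 0 - (-5*3^(3/5)/6) = 5*3^(3/5)/6.
  Finite, so by the integral test, the series converges.

converges


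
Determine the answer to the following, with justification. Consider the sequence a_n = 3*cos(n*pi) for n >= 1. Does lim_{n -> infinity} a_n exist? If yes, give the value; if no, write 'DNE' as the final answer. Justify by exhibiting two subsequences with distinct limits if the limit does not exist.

Examine the behaviour of a_n along subsequences.
cos(n*pi) = (-1)^n, so a_n = 3*(-1)^n. a_{2k} = 3 -> 3. a_{2k+1} = -3 -> -3.
Since these two subsequential limits are 3 and -3, distinct, the full sequence cannot converge (a convergent sequence has all subsequences tending to the same limit). So lim a_n does not exist.

DNE


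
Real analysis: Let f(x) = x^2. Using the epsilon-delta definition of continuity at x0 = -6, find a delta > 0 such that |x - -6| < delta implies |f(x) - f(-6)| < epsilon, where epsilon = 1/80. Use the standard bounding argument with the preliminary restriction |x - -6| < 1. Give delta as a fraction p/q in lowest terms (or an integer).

Factor: |x^2 - (-6)^2| = |x - -6| * |x + -6|.
Impose |x - -6| < 1 first. Then |x + -6| = |(x - -6) + 2*(-6)| <= |x - -6| + 2*|-6| < 1 + 12 = 13.
So |x^2 - (-6)^2| < delta * 13.
We need delta * 13 <= 1/80, i.e. delta <= 1/80/13 = 1/1040.
Since 1/1040 < 1, this is tighter than 1; take delta = 1/1040.
So delta = 1/1040 works.

1/1040


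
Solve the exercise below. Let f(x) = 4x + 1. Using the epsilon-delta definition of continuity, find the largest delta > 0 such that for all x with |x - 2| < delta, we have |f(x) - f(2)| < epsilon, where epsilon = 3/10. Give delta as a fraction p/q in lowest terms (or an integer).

We compute f(2) = 4*(2) + 1 = 9.
|f(x) - f(2)| = |4x + 1 - (9)| = |4(x - 2)| = 4|x - 2|.
We need 4|x - 2| < 3/10, i.e. |x - 2| < 3/10 / 4 = 3/40.
So any delta <= 3/40 works. Conversely, if delta > 3/40, then x = 2 + 3/40 satisfies |x - 2| = 3/40 < delta but |f(x) - f(2)| = 4 * 3/40 = 3/10, which is not < 3/10; so no larger delta works.
Hence the largest such delta is 3/40.

3/40


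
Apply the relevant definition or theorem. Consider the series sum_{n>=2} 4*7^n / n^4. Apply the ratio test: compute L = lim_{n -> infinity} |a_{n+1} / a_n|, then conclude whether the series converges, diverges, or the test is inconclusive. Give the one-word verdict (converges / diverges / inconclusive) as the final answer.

Let a_n denote the general term. Form the ratio a_{n+1}/a_n and simplify:
a_{n+1}/a_n = 7*n^4/(n + 1)^4
Take the limit as n -> infinity: L = 7.
Since L = 7 > 1 (or L = infinity), the ratio test implies the series diverges.

diverges


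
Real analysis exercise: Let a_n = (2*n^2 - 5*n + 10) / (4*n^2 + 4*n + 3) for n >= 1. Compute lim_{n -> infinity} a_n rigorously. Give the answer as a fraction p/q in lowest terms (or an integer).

Divide numerator and denominator by n^2, the highest power:
numerator / n^2 = 2 - 5/n + 10/n^2
denominator / n^2 = 4 + 4/n + 3/n^2
As n -> infinity, all terms of the form c/n^k (k >= 1) tend to 0.
So numerator / n^2 -> 2 and denominator / n^2 -> 4.
Therefore lim a_n = 1/2.

1/2


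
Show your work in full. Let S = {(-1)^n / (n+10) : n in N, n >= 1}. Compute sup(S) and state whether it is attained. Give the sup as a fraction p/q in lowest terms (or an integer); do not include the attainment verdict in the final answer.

Analysis:
- Values: -1/11, 1/12, -1/13, 1/14, -1/15, ...
- Positive terms (even n): 1/(2+10), 1/(4+10), ... decreasing -> max = 1/12 (n=2).
- Negative terms (odd n): -1/(1+10), -1/(3+10), ... increasing -> min = -1/11 (n=1).
- So sup = 1/12 (attained at n=2); inf = -1/11 (attained at n=1).
Conclusion: sup(S) = 1/12, attained in S.

1/12


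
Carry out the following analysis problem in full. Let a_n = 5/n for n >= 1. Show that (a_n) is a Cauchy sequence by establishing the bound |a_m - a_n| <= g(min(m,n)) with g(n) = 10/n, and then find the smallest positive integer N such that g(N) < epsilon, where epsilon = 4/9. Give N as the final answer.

For any m, n >= 1, by the triangle inequality:
|a_m - a_n| = |5/m - 5/n| <= 5*1/m + 5*1/n <= 10/min(m,n).
So g(n) = 10/n bounds the Cauchy difference. Since g(n) -> 0, (a_n) is Cauchy.
Now solve g(N) < 4/9: 10/N < 4/9 <=> N > 10 / (4/9) = 45/2.
The smallest integer strictly greater than 45/2 is N = 23.
Check: g(23) = 10/23 = 10/23 < 4/9; g(22) = 5/11 >= 4/9. So N = 23.

23


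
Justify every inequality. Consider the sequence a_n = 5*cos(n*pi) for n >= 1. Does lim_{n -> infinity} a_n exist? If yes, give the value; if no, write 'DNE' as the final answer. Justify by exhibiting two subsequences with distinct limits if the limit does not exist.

Examine the behaviour of a_n along subsequences.
cos(n*pi) = (-1)^n, so a_n = 5*(-1)^n. a_{2k} = 5 -> 5. a_{2k+1} = -5 -> -5.
Since these two subsequential limits are 5 and -5, distinct, the full sequence cannot converge (a convergent sequence has all subsequences tending to the same limit). So lim a_n does not exist.

DNE


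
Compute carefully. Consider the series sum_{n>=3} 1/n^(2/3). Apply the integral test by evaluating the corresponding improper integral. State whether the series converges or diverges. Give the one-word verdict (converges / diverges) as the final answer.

Let f(x) = x^(-2/3). Then f is positive, continuous, and decreasing on [3, infinity), so the integral test applies.
Compute the improper integral int_{3}^infinity f(x) dx:
  antiderivative F(x) = 3*x^(1/3).
  As x -> infinity, F(x) -> infinity (since p = 2/3 < 1).
  So the integral diverges. By the integral test, the series diverges.

diverges


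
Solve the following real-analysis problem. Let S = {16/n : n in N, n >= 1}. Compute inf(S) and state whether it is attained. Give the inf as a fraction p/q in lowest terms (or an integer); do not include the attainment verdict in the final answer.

Analysis:
- Values: 16, 8, 16/3, 4, ... strictly decreasing.
- The maximum is 16 (n=1); sup = 16 (attained).
- The set is bounded below by 0; 16/n -> 0 so 0 is the greatest lower bound.
- 0 is not in the set, so inf = 0 is not attained.
Conclusion: inf(S) = 0, not attained in S.

0


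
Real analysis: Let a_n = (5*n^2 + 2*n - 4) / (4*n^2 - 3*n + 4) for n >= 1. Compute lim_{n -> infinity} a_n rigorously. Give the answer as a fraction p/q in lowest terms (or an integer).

Divide numerator and denominator by n^2, the highest power:
numerator / n^2 = 5 + 2/n - 4/n^2
denominator / n^2 = 4 - 3/n + 4/n^2
As n -> infinity, all terms of the form c/n^k (k >= 1) tend to 0.
So numerator / n^2 -> 5 and denominator / n^2 -> 4.
Therefore lim a_n = 5/4.

5/4


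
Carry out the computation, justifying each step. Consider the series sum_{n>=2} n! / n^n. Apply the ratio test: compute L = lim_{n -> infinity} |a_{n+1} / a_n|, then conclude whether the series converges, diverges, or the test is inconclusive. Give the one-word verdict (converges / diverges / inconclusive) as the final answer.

Let a_n denote the general term. Form the ratio a_{n+1}/a_n and simplify:
a_{n+1}/a_n = (n/(n + 1))^n
Take the limit as n -> infinity: L = exp(-1).
Since L = exp(-1) < 1, the ratio test implies the series converges.

converges


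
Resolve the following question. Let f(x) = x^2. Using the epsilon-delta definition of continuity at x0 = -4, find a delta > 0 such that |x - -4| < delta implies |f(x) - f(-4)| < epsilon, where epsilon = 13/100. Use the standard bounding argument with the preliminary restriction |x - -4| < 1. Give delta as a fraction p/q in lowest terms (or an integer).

Factor: |x^2 - (-4)^2| = |x - -4| * |x + -4|.
Impose |x - -4| < 1 first. Then |x + -4| = |(x - -4) + 2*(-4)| <= |x - -4| + 2*|-4| < 1 + 8 = 9.
So |x^2 - (-4)^2| < delta * 9.
We need delta * 9 <= 13/100, i.e. delta <= 13/100/9 = 13/900.
Since 13/900 < 1, this is tighter than 1; take delta = 13/900.
So delta = 13/900 works.

13/900


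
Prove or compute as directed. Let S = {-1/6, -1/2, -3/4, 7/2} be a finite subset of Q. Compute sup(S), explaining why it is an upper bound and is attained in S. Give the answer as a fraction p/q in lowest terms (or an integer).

S is finite, so sup(S) = max(S).
Sorted decreasing:
7/2, -1/6, -1/2, -3/4
The extremum is 7/2.
For every x in S, x <= 7/2. And 7/2 is in S, so it is attained.
Therefore sup(S) = 7/2.

7/2


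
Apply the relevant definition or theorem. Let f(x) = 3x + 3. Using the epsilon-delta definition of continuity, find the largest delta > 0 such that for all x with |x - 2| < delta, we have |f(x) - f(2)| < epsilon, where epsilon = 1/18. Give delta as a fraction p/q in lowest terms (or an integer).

We compute f(2) = 3*(2) + 3 = 9.
|f(x) - f(2)| = |3x + 3 - (9)| = |3(x - 2)| = 3|x - 2|.
We need 3|x - 2| < 1/18, i.e. |x - 2| < 1/18 / 3 = 1/54.
So any delta <= 1/54 works. Conversely, if delta > 1/54, then x = 2 + 1/54 satisfies |x - 2| = 1/54 < delta but |f(x) - f(2)| = 3 * 1/54 = 1/18, which is not < 1/18; so no larger delta works.
Hence the largest such delta is 1/54.

1/54


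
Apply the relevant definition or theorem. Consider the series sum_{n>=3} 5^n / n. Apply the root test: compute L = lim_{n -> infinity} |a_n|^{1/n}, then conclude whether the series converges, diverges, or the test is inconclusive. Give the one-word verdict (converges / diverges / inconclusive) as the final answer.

Let a_n denote the general term. Form |a_n|^(1/n) and simplify:
|a_n|^(1/n) = 5/n^(1/n)
Take the limit as n -> infinity: L = 5.
Since L = 5 > 1, the root test implies divergence.

diverges


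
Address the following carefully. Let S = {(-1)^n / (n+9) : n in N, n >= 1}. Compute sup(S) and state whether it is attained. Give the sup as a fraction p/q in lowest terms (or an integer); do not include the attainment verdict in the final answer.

Analysis:
- Values: -1/10, 1/11, -1/12, 1/13, -1/14, ...
- Positive terms (even n): 1/(2+9), 1/(4+9), ... decreasing -> max = 1/11 (n=2).
- Negative terms (odd n): -1/(1+9), -1/(3+9), ... increasing -> min = -1/10 (n=1).
- So sup = 1/11 (attained at n=2); inf = -1/10 (attained at n=1).
Conclusion: sup(S) = 1/11, attained in S.

1/11


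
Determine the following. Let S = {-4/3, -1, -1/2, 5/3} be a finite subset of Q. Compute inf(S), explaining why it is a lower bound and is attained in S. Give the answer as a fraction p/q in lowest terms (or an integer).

S is finite, so inf(S) = min(S).
Sorted increasing:
-4/3, -1, -1/2, 5/3
The extremum is -4/3.
For every x in S, x >= -4/3. And -4/3 is in S, so it is attained.
Therefore inf(S) = -4/3.

-4/3


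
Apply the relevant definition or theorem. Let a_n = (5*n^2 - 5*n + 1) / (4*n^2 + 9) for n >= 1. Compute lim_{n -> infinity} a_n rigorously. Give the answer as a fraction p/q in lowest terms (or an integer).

Divide numerator and denominator by n^2, the highest power:
numerator / n^2 = 5 - 5/n + n^(-2)
denominator / n^2 = 4 + 9/n^2
As n -> infinity, all terms of the form c/n^k (k >= 1) tend to 0.
So numerator / n^2 -> 5 and denominator / n^2 -> 4.
Therefore lim a_n = 5/4.

5/4


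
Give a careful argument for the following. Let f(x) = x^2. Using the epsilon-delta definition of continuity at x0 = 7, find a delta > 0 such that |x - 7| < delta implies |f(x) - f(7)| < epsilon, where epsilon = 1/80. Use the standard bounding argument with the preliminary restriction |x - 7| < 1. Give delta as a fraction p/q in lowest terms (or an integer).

Factor: |x^2 - (7)^2| = |x - 7| * |x + 7|.
Impose |x - 7| < 1 first. Then |x + 7| = |(x - 7) + 2*(7)| <= |x - 7| + 2*|7| < 1 + 14 = 15.
So |x^2 - (7)^2| < delta * 15.
We need delta * 15 <= 1/80, i.e. delta <= 1/80/15 = 1/1200.
Since 1/1200 < 1, this is tighter than 1; take delta = 1/1200.
So delta = 1/1200 works.

1/1200


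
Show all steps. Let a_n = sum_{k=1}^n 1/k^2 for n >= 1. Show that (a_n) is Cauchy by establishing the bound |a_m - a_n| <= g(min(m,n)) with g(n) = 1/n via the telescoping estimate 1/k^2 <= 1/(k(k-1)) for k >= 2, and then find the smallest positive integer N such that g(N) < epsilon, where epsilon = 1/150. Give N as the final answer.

For m > n >= 1: |a_m - a_n| = sum_{k=n+1}^m 1/k^2.
Use 1/k^2 <= 1/(k(k-1)) = 1/(k-1) - 1/k for k >= 2:
sum_{k=n+1}^m 1/k^2 <= sum_{k=n+1}^m (1/(k-1) - 1/k) = 1/n - 1/m <= 1/n.
By symmetry the same bound holds with n,m swapped, so |a_m - a_n| <= 1/min(m,n) = g(min(m,n)). Since g(n) -> 0, (a_n) is Cauchy.
Now solve g(N) < 1/150: 1/N < 1/150 <=> N > 1/(1/150) = 150.
The smallest integer strictly greater than 150 is N = 151.
Check: g(151) = 1/151 < 1/150; g(150) = 1/150 >= 1/150. So N = 151.

151


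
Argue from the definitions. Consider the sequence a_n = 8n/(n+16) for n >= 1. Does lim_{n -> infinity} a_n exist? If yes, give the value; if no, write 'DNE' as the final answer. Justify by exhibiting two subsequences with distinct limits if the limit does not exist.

Examine the behaviour of a_n along subsequences.
Even-n subsequence a_{2k} = 8(2k)/(2k+16) -> 8. Odd-n subsequence a_{2k+1} = 8(2k+1)/(2k+17) -> 8. Both tend to 8, which suggests the limit is 8; verify directly.
|a_n - 8| = |8n - 8(n+16)| / (n+16) = 128/(n+16) < 128/n for every n >= 1.
Given epsilon > 0, choose a positive integer N > 128/epsilon. Then for all n >= N, |a_n - 8| < 128/n <= 128/N < epsilon.
So by the definition of the limit, lim a_n exists and equals 8.

8


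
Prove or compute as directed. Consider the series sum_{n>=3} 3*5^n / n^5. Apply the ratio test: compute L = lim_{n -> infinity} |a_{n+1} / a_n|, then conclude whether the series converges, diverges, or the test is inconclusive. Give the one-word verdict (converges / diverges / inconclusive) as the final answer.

Let a_n denote the general term. Form the ratio a_{n+1}/a_n and simplify:
a_{n+1}/a_n = 5*n^5/(n + 1)^5
Take the limit as n -> infinity: L = 5.
Since L = 5 > 1 (or L = infinity), the ratio test implies the series diverges.

diverges


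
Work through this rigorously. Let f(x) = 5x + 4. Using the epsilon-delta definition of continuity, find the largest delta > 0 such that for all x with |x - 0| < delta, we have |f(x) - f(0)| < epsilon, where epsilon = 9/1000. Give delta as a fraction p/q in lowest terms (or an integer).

We compute f(0) = 5*(0) + 4 = 4.
|f(x) - f(0)| = |5x + 4 - (4)| = |5(x - 0)| = 5|x - 0|.
We need 5|x - 0| < 9/1000, i.e. |x - 0| < 9/1000 / 5 = 9/5000.
So any delta <= 9/5000 works. Conversely, if delta > 9/5000, then x = 0 + 9/5000 satisfies |x - 0| = 9/5000 < delta but |f(x) - f(0)| = 5 * 9/5000 = 9/1000, which is not < 9/1000; so no larger delta works.
Hence the largest such delta is 9/5000.

9/5000


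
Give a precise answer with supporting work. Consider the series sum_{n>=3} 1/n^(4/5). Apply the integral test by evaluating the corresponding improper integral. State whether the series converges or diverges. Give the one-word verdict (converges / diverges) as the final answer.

Let f(x) = x^(-4/5). Then f is positive, continuous, and decreasing on [3, infinity), so the integral test applies.
Compute the improper integral int_{3}^infinity f(x) dx:
  antiderivative F(x) = 5*x^(1/5).
  As x -> infinity, F(x) -> infinity (since p = 4/5 < 1).
  So the integral diverges. By the integral test, the series diverges.

diverges


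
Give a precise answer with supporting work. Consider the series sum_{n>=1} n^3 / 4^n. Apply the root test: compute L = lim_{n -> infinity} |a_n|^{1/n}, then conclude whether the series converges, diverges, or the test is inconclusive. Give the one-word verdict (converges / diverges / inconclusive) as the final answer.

Let a_n denote the general term. Form |a_n|^(1/n) and simplify:
|a_n|^(1/n) = n^(3/n)/4
Take the limit as n -> infinity: L = 1/4.
Since L = 1/4 < 1, the root test implies convergence.

converges


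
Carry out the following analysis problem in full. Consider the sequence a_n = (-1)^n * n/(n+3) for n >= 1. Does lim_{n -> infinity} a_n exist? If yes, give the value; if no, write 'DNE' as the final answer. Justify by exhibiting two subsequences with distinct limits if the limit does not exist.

Examine the behaviour of a_n along subsequences.
a_{2k} = 2k/(2k+3) -> 1. a_{2k+1} = -(2k+1)/(2k+4) -> -1.
Since these two subsequential limits are 1 and -1, distinct, the full sequence cannot converge (a convergent sequence has all subsequences tending to the same limit). So lim a_n does not exist.

DNE


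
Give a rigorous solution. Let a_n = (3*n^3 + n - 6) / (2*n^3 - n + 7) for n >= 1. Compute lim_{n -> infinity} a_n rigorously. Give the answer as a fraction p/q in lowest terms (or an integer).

Divide numerator and denominator by n^3, the highest power:
numerator / n^3 = 3 + n^(-2) - 6/n^3
denominator / n^3 = 2 - 1/n^2 + 7/n^3
As n -> infinity, all terms of the form c/n^k (k >= 1) tend to 0.
So numerator / n^3 -> 3 and denominator / n^3 -> 2.
Therefore lim a_n = 3/2.

3/2


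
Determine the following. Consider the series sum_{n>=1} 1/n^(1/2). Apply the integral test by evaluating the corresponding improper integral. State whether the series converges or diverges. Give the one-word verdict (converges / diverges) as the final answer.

Let f(x) = 1/sqrt(x). Then f is positive, continuous, and decreasing on [1, infinity), so the integral test applies.
Compute the improper integral int_{1}^infinity f(x) dx:
  antiderivative F(x) = 2*sqrt(x).
  As x -> infinity, F(x) -> infinity (since p = 1/2 < 1).
  So the integral diverges. By the integral test, the series diverges.

diverges


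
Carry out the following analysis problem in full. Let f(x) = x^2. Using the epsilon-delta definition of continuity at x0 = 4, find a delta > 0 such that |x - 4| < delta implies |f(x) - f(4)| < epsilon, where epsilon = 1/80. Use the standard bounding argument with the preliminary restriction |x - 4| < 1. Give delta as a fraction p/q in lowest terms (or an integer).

Factor: |x^2 - (4)^2| = |x - 4| * |x + 4|.
Impose |x - 4| < 1 first. Then |x + 4| = |(x - 4) + 2*(4)| <= |x - 4| + 2*|4| < 1 + 8 = 9.
So |x^2 - (4)^2| < delta * 9.
We need delta * 9 <= 1/80, i.e. delta <= 1/80/9 = 1/720.
Since 1/720 < 1, this is tighter than 1; take delta = 1/720.
So delta = 1/720 works.

1/720


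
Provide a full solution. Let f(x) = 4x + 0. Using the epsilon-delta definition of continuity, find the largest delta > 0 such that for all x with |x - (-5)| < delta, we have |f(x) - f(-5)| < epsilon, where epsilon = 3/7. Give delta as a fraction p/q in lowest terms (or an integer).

We compute f(-5) = 4*(-5) + 0 = -20.
|f(x) - f(-5)| = |4x + 0 - (-20)| = |4(x - (-5))| = 4|x - (-5)|.
We need 4|x - (-5)| < 3/7, i.e. |x - (-5)| < 3/7 / 4 = 3/28.
So any delta <= 3/28 works. Conversely, if delta > 3/28, then x = -5 + 3/28 satisfies |x - (-5)| = 3/28 < delta but |f(x) - f(-5)| = 4 * 3/28 = 3/7, which is not < 3/7; so no larger delta works.
Hence the largest such delta is 3/28.

3/28


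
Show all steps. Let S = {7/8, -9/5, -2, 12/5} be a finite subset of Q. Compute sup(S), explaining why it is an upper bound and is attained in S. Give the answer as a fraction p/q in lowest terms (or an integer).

S is finite, so sup(S) = max(S).
Sorted decreasing:
12/5, 7/8, -9/5, -2
The extremum is 12/5.
For every x in S, x <= 12/5. And 12/5 is in S, so it is attained.
Therefore sup(S) = 12/5.

12/5


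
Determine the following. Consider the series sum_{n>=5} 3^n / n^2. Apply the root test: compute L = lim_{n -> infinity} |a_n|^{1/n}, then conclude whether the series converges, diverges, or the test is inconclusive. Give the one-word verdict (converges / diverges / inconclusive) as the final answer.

Let a_n denote the general term. Form |a_n|^(1/n) and simplify:
|a_n|^(1/n) = 3/n^(2/n)
Take the limit as n -> infinity: L = 3.
Since L = 3 > 1, the root test implies divergence.

diverges


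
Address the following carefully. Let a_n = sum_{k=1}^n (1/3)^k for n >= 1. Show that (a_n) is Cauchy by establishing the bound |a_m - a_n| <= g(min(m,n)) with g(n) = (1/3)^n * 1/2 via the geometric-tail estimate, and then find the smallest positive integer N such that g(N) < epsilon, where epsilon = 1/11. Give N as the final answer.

For m > n >= 1: |a_m - a_n| = sum_{k=n+1}^m (1/3)^k < sum_{k=n+1}^infinity (1/3)^k = (1/3)^(n+1) / (1 - 1/3) = (1/3)^n * (1/3) * (3/2) = (1/3)^n * 1/2.
So g(n) = (1/3)^n / 2. Since g(n) -> 0, (a_n) is Cauchy.
Now solve g(N) < 1/11: (1/3)^N / 2 < 1/11 <=> 3^N > 1 / (2 * 1/11) = 11/2.
Check powers of 3: 3^1 = 3 <= 11/2, 3^2 = 9 > 11/2.
So the smallest such N is 2. Check: g(2) = 1/(2 * 9) = 1/18 < 1/11.

2


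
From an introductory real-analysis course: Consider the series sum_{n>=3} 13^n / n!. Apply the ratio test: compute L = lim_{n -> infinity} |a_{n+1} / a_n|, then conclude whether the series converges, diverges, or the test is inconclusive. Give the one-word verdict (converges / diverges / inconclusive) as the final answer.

Let a_n denote the general term. Form the ratio a_{n+1}/a_n and simplify:
a_{n+1}/a_n = 13/(n + 1)
Take the limit as n -> infinity: L = 0.
Since L = 0 < 1, the ratio test implies the series converges.

converges


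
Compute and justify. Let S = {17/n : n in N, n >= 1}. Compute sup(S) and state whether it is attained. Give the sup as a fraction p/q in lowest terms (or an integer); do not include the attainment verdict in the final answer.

Analysis:
- Values: 17, 17/2, 17/3, 17/4, ... strictly decreasing.
- The maximum is 17 (n=1); sup = 17 (attained).
- The set is bounded below by 0; 17/n -> 0 so 0 is the greatest lower bound.
- 0 is not in the set, so inf = 0 is not attained.
Conclusion: sup(S) = 17, attained in S.

17


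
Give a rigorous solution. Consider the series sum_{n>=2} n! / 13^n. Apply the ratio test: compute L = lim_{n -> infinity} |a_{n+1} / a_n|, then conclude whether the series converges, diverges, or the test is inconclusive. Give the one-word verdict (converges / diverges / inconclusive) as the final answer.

Let a_n denote the general term. Form the ratio a_{n+1}/a_n and simplify:
a_{n+1}/a_n = n/13 + 1/13
Take the limit as n -> infinity: L = infinity.
Since L = infinity > 1 (or L = infinity), the ratio test implies the series diverges.

diverges


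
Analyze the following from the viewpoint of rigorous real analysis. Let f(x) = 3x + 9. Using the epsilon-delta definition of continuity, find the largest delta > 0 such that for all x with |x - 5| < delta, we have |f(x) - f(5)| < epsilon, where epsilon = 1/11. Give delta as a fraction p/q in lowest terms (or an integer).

We compute f(5) = 3*(5) + 9 = 24.
|f(x) - f(5)| = |3x + 9 - (24)| = |3(x - 5)| = 3|x - 5|.
We need 3|x - 5| < 1/11, i.e. |x - 5| < 1/11 / 3 = 1/33.
So any delta <= 1/33 works. Conversely, if delta > 1/33, then x = 5 + 1/33 satisfies |x - 5| = 1/33 < delta but |f(x) - f(5)| = 3 * 1/33 = 1/11, which is not < 1/11; so no larger delta works.
Hence the largest such delta is 1/33.

1/33


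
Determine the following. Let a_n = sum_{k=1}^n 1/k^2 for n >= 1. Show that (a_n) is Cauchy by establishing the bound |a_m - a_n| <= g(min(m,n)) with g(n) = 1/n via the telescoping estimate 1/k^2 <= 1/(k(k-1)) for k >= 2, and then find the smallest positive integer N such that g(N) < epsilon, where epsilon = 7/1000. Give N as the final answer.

For m > n >= 1: |a_m - a_n| = sum_{k=n+1}^m 1/k^2.
Use 1/k^2 <= 1/(k(k-1)) = 1/(k-1) - 1/k for k >= 2:
sum_{k=n+1}^m 1/k^2 <= sum_{k=n+1}^m (1/(k-1) - 1/k) = 1/n - 1/m <= 1/n.
By symmetry the same bound holds with n,m swapped, so |a_m - a_n| <= 1/min(m,n) = g(min(m,n)). Since g(n) -> 0, (a_n) is Cauchy.
Now solve g(N) < 7/1000: 1/N < 7/1000 <=> N > 1/(7/1000) = 1000/7.
The smallest integer strictly greater than 1000/7 is N = 143.
Check: g(143) = 1/143 < 7/1000; g(142) = 1/142 >= 7/1000. So N = 143.

143


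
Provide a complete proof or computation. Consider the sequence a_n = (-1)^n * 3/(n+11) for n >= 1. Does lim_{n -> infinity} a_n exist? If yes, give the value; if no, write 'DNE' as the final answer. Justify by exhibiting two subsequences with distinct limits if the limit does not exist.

Examine the behaviour of a_n along subsequences.
Even-n subsequence a_{2k} = 3/(2k+11) -> 0. Odd-n subsequence a_{2k+1} = -3/(2k+12) -> 0. Both tend to 0, which suggests the limit is 0; verify directly.
|a_n - 0| = 3/(n+11) < 3/n for every n >= 1.
Given epsilon > 0, choose a positive integer N > 3/epsilon. Then for all n >= N, |a_n| < 3/n <= 3/N < epsilon.
So by the definition of the limit, lim a_n exists and equals 0.

0


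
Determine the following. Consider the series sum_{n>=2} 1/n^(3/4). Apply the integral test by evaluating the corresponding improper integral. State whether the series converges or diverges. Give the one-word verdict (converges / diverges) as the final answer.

Let f(x) = x^(-3/4). Then f is positive, continuous, and decreasing on [2, infinity), so the integral test applies.
Compute the improper integral int_{2}^infinity f(x) dx:
  antiderivative F(x) = 4*x^(1/4).
  As x -> infinity, F(x) -> infinity (since p = 3/4 < 1).
  So the integral diverges. By the integral test, the series diverges.

diverges


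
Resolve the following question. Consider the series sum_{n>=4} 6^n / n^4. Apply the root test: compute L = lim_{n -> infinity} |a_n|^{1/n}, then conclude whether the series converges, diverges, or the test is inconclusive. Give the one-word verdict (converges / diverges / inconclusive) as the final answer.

Let a_n denote the general term. Form |a_n|^(1/n) and simplify:
|a_n|^(1/n) = 6/n^(4/n)
Take the limit as n -> infinity: L = 6.
Since L = 6 > 1, the root test implies divergence.

diverges


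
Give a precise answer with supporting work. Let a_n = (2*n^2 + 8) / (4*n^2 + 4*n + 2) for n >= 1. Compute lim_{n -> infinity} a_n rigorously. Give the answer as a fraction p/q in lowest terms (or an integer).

Divide numerator and denominator by n^2, the highest power:
numerator / n^2 = 2 + 8/n^2
denominator / n^2 = 4 + 4/n + 2/n^2
As n -> infinity, all terms of the form c/n^k (k >= 1) tend to 0.
So numerator / n^2 -> 2 and denominator / n^2 -> 4.
Therefore lim a_n = 1/2.

1/2


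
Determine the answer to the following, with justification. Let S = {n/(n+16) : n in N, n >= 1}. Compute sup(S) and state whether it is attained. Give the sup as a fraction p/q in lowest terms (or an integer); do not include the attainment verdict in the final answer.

Analysis:
- Values: 1/17, 1/9, 3/19, 1/5, ... strictly increasing.
- Minimum is 1/17 (n=1); inf = 1/17 (attained).
- n/(n+16) = 1 - 16/(n+16) -> 1 from below as n -> infinity, and never equals 1.
- So sup = 1 (not attained).
Conclusion: sup(S) = 1, not attained in S.

1


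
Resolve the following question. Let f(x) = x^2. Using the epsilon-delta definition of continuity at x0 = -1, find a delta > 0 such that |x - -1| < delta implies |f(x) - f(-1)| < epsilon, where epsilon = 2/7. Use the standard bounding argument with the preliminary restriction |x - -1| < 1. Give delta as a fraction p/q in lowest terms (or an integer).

Factor: |x^2 - (-1)^2| = |x - -1| * |x + -1|.
Impose |x - -1| < 1 first. Then |x + -1| = |(x - -1) + 2*(-1)| <= |x - -1| + 2*|-1| < 1 + 2 = 3.
So |x^2 - (-1)^2| < delta * 3.
We need delta * 3 <= 2/7, i.e. delta <= 2/7/3 = 2/21.
Since 2/21 < 1, this is tighter than 1; take delta = 2/21.
So delta = 2/21 works.

2/21


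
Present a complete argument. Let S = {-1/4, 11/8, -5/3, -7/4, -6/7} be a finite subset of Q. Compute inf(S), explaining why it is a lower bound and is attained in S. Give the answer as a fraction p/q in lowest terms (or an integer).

S is finite, so inf(S) = min(S).
Sorted increasing:
-7/4, -5/3, -6/7, -1/4, 11/8
The extremum is -7/4.
For every x in S, x >= -7/4. And -7/4 is in S, so it is attained.
Therefore inf(S) = -7/4.

-7/4


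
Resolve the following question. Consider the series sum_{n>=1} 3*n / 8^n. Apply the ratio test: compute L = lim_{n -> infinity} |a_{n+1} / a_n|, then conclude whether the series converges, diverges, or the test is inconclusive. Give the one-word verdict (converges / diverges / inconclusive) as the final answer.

Let a_n denote the general term. Form the ratio a_{n+1}/a_n and simplify:
a_{n+1}/a_n = (n + 1)/(8*n)
Take the limit as n -> infinity: L = 1/8.
Since L = 1/8 < 1, the ratio test implies the series converges.

converges


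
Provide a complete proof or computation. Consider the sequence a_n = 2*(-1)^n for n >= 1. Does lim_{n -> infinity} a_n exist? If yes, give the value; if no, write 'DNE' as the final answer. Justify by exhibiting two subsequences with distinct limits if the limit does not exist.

Examine the behaviour of a_n along subsequences.
Even-n subsequence a_{2k} = 2 -> 2. Odd-n subsequence a_{2k+1} = -2 -> -2.
Since these two subsequential limits are 2 and -2, distinct, the full sequence cannot converge (a convergent sequence has all subsequences tending to the same limit). So lim a_n does not exist.

DNE


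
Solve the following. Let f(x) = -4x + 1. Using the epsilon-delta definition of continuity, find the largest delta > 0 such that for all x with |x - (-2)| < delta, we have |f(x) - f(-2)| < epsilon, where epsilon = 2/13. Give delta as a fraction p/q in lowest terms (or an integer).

We compute f(-2) = -4*(-2) + 1 = 9.
|f(x) - f(-2)| = |-4x + 1 - (9)| = |-4(x - (-2))| = 4|x - (-2)|.
We need 4|x - (-2)| < 2/13, i.e. |x - (-2)| < 2/13 / 4 = 1/26.
So any delta <= 1/26 works. Conversely, if delta > 1/26, then x = -2 + 1/26 satisfies |x - (-2)| = 1/26 < delta but |f(x) - f(-2)| = 4 * 1/26 = 2/13, which is not < 2/13; so no larger delta works.
Hence the largest such delta is 1/26.

1/26


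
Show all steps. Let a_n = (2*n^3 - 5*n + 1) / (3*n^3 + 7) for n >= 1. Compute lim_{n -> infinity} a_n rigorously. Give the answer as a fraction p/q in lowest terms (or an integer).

Divide numerator and denominator by n^3, the highest power:
numerator / n^3 = 2 - 5/n^2 + n^(-3)
denominator / n^3 = 3 + 7/n^3
As n -> infinity, all terms of the form c/n^k (k >= 1) tend to 0.
So numerator / n^3 -> 2 and denominator / n^3 -> 3.
Therefore lim a_n = 2/3.

2/3


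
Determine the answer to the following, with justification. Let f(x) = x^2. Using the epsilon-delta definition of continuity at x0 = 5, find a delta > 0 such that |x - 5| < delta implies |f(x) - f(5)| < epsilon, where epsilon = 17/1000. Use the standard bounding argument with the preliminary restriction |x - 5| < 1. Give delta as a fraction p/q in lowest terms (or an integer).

Factor: |x^2 - (5)^2| = |x - 5| * |x + 5|.
Impose |x - 5| < 1 first. Then |x + 5| = |(x - 5) + 2*(5)| <= |x - 5| + 2*|5| < 1 + 10 = 11.
So |x^2 - (5)^2| < delta * 11.
We need delta * 11 <= 17/1000, i.e. delta <= 17/1000/11 = 17/11000.
Since 17/11000 < 1, this is tighter than 1; take delta = 17/11000.
So delta = 17/11000 works.

17/11000


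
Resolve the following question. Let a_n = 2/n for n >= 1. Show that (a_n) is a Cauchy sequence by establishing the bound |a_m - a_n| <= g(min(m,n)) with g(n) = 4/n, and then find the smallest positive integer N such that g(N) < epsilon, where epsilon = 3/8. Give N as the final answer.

For any m, n >= 1, by the triangle inequality:
|a_m - a_n| = |2/m - 2/n| <= 2*1/m + 2*1/n <= 4/min(m,n).
So g(n) = 4/n bounds the Cauchy difference. Since g(n) -> 0, (a_n) is Cauchy.
Now solve g(N) < 3/8: 4/N < 3/8 <=> N > 4 / (3/8) = 32/3.
The smallest integer strictly greater than 32/3 is N = 11.
Check: g(11) = 4/11 = 4/11 < 3/8; g(10) = 2/5 >= 3/8. So N = 11.

11


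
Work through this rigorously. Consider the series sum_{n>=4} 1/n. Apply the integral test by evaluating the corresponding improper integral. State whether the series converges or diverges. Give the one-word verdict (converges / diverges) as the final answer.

Let f(x) = 1/x. Then f is positive, continuous, and decreasing on [4, infinity), so the integral test applies.
Compute the improper integral int_{4}^infinity f(x) dx:
  antiderivative F(x) = log(x).
  As x -> infinity, log(x) -> infinity.
  So int = infinity - log(4) = infinity. By the integral test, the series diverges.

diverges
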